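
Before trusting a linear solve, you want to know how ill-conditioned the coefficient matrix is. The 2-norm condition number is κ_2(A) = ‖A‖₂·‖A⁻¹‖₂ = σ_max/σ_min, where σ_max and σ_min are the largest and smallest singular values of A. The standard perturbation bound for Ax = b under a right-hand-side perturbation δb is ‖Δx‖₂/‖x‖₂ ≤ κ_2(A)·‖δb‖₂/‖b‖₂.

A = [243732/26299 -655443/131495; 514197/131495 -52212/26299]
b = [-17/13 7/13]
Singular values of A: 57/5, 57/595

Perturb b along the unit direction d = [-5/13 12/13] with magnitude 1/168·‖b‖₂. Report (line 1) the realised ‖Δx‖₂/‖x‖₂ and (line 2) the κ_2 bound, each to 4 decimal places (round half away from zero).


from the listed singular values, σ₁ = 57/5, σ_n = 57/595
κ = σ_max/σ_min = (57/5)/(57/595) = 119.0000
worst-case relative error ≤ 119.0000 × 1/168 = 0.7083
solve Ax = b  →  x = [4.8349 9.2518]
2-norm of b is 1.4142; of x, 10.4390
Δx = A⁻¹·δb where δb = 1/168·1.4142·d; ‖Δx‖ = 0.0879
relative error = 0.0084
so the bound overstates the realised error by a factor of ≈ 84.1487 (computed from the unrounded values)

0.0084
0.7083


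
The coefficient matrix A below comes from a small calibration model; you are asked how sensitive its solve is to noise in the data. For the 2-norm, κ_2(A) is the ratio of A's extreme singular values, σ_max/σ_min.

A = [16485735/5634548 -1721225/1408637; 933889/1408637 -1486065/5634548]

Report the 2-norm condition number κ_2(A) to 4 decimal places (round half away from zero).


AᵀA = [169978487281/18886455184 -4426454340/1180403449; -4426454340/1180403449 29512336225/18886455184]; tr = 99745411753/9443227592, det = 446265625/302183282944
λ_max, λ_min = (99745411753/9443227592 ± √155447193629571724881/1393352302411095601)/2 = 169/16, 2640625/18886455184
so κ_2 = √((169/16) / (2640625/18886455184)) = 274.8560

274.8560


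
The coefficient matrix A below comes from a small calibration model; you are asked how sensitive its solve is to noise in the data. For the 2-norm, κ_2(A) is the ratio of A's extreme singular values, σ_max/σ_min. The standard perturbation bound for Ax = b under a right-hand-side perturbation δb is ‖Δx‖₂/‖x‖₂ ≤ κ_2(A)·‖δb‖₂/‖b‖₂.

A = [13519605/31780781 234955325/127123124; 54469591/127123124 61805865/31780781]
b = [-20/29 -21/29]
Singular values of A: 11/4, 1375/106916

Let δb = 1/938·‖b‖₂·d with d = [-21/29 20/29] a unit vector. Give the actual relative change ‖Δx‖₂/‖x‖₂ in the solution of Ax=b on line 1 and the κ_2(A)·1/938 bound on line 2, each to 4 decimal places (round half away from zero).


0.2280
0.2280

from the listed singular values, σ₁ = 11/4, σ_n = 1375/106916
condition number: (11/4) ÷ (1375/106916) = 213.8320
bound on ‖Δx‖/‖x‖: κ·ε = 213.8320·1/938 = 0.2280
solve Ax = b  →  x = [-0.0798 -0.3548]
‖b‖₂ = 1.0000 and ‖x‖₂ = 0.3636
re-solving with b+δb shifts x by Δx of norm 0.0829
relative error = 0.2280
so the bound is sharp here: realised error equals the bound


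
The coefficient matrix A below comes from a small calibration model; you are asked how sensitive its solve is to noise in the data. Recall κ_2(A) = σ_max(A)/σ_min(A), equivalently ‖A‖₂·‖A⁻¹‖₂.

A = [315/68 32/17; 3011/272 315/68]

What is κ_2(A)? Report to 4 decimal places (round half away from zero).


form AᵀA = [10653721/73984 1109745/18496; 1109745/18496 115609/4624] with trace 12503465/73984 and determinant 28561/73984
solving λ² − 12503465/73984·λ + 28561/73984 = 0 gives λ = 169, 169/73984
σ_max=√169=13, σ_min=√(169/73984)=(13/272) → κ = 272.0000

272.0000


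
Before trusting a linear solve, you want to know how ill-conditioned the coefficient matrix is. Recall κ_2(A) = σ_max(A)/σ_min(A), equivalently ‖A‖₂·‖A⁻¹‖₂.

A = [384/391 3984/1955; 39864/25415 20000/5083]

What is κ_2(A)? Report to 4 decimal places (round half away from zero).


AᵀA = [7654464/2235025 3653376/447005; 3653376/447005 43883776/2235025]; tr = 60992/2645, det = 147456/330625
eigenvalues of AᵀA: λ = (tr ± √(tr²−4·det))/2 = 576/25, 256/13225
so κ_2 = √((576/25) / (256/13225)) = 34.5000

34.5000


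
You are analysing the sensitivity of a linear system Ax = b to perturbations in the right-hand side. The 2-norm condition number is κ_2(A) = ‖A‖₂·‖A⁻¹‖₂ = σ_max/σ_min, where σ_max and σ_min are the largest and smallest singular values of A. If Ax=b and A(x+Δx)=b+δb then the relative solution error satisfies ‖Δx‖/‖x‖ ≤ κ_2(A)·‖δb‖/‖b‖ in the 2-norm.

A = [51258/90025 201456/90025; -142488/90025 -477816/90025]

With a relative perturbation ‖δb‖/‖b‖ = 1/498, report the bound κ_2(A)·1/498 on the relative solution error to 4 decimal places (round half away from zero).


AᵀA = [135681732/47955625 463960224/47955625; 463960224/47955625 1591080768/47955625]; tr = 2762820/76729, det = 20736/76729
solving λ² − 2762820/76729·λ + 20736/76729 = 0 gives λ = 36, 576/76729
so κ_2 = √(36 / (576/76729)) = 69.2500
perturbation bound = 69.2500·1/498 = 0.1391

0.1391


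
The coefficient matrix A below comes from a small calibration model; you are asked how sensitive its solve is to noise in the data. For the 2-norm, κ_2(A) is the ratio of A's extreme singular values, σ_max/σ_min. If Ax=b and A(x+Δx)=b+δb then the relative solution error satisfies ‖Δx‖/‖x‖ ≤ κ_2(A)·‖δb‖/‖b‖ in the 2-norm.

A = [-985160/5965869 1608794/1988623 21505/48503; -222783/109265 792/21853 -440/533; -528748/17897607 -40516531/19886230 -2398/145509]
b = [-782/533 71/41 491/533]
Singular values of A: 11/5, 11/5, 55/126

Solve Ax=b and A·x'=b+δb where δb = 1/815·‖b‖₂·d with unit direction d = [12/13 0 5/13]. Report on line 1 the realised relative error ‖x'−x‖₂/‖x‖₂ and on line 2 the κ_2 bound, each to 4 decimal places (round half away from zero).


from the listed singular values, σ₁ = 11/5, σ_n = 55/126
condition number: (11/5) ÷ (55/126) = 5.0400
κ_2(A)·‖δb‖/‖b‖ = 0.0062
solve Ax = b  →  x = [0.1407 -0.4342 -2.4643]
‖b‖ = 2.4495, ‖x‖ = 2.5063
with δb = [0.0028 0.0000 0.0012], A·Δx = δb → ‖Δx‖ = 0.0069
dividing the unrounded norms, ‖Δx‖/‖x‖ = 0.0027
realised/bound (from unrounded values) ≈ 0.4442

0.0027
0.0062


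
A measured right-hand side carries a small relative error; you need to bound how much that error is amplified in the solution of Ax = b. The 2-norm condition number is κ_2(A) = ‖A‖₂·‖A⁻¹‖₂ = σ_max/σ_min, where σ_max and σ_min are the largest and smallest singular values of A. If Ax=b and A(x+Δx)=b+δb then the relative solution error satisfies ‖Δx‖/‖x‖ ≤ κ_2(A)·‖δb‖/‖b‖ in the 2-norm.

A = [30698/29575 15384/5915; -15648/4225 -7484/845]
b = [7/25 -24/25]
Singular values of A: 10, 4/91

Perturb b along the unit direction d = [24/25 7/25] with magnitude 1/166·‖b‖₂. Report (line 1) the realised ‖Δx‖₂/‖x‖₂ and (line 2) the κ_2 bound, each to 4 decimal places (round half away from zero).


1.3705
1.3705

from the listed singular values, σ₁ = 10, σ_n = 4/91
condition number: 10 ÷ (4/91) = 227.5000
κ_2(A)·‖δb‖/‖b‖ = 1.3705
solve Ax = b  →  x = [0.0385 0.0923]
2-norm of b is 1.0000; of x, 0.1000
δb = ε·‖b‖·d = [0.0058 0.0017]; solving A·Δx = δb gives ‖Δx‖ = 0.1370
relative error = 1.3705
tightness: 1.3705 against a bound of 1.3705; the bound is attained (ratio 1)


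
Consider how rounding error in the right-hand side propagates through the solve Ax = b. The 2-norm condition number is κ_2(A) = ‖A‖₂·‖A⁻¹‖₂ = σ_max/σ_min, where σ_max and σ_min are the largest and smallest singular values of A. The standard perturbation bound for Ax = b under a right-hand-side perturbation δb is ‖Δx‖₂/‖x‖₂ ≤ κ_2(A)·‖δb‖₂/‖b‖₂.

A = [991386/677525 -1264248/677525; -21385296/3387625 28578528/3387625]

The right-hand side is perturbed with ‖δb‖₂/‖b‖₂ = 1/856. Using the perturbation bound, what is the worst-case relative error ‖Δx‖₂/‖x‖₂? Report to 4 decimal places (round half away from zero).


0.2413

AᵀA = [286675812036/6826890625 -382209532848/6826890625; -382209532848/6826890625 509631372864/6826890625]; tr = 31852287396/273075625, det = 2176782336/6826890625
solving λ² − 31852287396/273075625·λ + 2176782336/6826890625 = 0 gives λ = 2916/25, 746496/273075625
σ_max=√(2916/25)=(54/5), σ_min=√(746496/273075625)=(864/16525) → κ = 206.5625
κ_2(A)·‖δb‖/‖b‖ = 0.2413


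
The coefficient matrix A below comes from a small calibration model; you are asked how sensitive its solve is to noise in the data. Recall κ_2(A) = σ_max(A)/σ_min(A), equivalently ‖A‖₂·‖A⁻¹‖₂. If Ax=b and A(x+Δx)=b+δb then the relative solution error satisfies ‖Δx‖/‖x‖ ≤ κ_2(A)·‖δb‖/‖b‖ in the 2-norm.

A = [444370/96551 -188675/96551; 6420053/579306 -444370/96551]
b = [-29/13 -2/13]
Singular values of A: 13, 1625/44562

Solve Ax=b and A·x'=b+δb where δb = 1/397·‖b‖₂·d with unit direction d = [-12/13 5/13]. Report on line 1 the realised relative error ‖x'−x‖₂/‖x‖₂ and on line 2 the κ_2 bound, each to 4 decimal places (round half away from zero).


0.0028
0.8980

σ_max = 13, σ_min = 1625/44562
κ_2(A) = 13 / (1625/44562) = 356.4960
worst-case relative error ≤ 356.4960 × 1/397 = 0.8980
solve Ax = b  →  x = [21.0234 50.6562]
‖b‖ = 2.2361, ‖x‖ = 54.8456
δb = ε·‖b‖·d = [-0.0052 0.0022]; solving A·Δx = δb gives ‖Δx‖ = 0.1545
relative error = 0.0028
so the bound overstates the realised error by a factor of ≈ 318.8600 (computed from the unrounded values)


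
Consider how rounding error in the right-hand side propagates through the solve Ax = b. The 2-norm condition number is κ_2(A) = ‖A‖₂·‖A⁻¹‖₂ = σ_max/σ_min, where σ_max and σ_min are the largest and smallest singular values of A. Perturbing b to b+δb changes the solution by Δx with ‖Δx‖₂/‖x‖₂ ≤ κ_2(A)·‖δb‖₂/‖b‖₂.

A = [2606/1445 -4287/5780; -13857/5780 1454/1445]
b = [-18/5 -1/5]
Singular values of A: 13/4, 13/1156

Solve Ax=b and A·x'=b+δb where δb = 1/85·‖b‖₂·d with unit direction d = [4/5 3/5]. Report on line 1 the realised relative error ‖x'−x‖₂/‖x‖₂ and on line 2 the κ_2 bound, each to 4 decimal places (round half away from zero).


largest singular value 13/4, smallest 13/1156
κ_2(A) = (13/4) / (13/1156) = 289.0000
perturbation bound = 289.0000·1/85 = 3.4000
solve Ax = b  →  x = [-103.1716 -246.0118]
2-norm of b is 3.6056; of x, 266.7699
δb = ε·‖b‖·d = [0.0339 0.0255]; solving A·Δx = δb gives ‖Δx‖ = 3.7720
realised ‖Δx‖/‖x‖ = 0.0141
so the bound overstates the realised error by a factor of ≈ 240.4632 (computed from the unrounded values)

0.0141
3.4000


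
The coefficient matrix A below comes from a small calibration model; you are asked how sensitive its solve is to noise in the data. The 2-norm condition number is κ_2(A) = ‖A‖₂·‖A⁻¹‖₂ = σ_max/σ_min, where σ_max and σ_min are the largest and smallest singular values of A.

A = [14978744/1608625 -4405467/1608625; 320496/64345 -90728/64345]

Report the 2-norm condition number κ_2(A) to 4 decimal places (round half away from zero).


236.5625

M = AᵀA = [998482095424/8953890625 -291218297832/8953890625; -291218297832/8953890625 84958030201/8953890625]. tr(M)=1733504201/14326225, det(M)=3748096/14326225
solving λ² − 1733504201/14326225·λ + 3748096/14326225 = 0 gives λ = 121, 30976/14326225
κ = σ_max/σ_min = 11/(176/3785) = 236.5625


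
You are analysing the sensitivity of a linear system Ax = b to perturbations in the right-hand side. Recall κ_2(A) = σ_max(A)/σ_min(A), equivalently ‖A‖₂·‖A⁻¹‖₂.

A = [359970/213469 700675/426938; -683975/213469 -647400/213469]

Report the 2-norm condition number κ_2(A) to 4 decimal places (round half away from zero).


form AᵀA = [2067128725/157678249 1968568875/157678249; 1968568875/157678249 7499835625/630712996] with trace 18749525/749956 and determinant 15625/749956
solving λ² − 18749525/749956·λ + 15625/749956 = 0 gives λ = 25, 625/749956
σ_max=√25=5, σ_min=√(625/749956)=(25/866) → κ = 173.2000

173.2000


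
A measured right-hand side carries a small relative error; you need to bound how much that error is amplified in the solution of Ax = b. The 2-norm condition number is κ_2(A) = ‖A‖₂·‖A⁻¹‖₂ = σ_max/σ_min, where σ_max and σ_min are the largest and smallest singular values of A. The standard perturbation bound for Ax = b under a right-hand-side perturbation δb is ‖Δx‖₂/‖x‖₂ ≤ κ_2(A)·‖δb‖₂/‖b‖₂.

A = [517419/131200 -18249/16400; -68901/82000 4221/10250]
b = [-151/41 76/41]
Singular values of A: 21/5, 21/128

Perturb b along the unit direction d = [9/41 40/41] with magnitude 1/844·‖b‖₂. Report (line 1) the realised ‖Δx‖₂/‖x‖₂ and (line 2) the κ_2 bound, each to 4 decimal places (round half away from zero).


0.0048
0.0303

σ_max = 21/5, σ_min = 21/128
κ = σ_max/σ_min = (21/5)/(21/128) = 25.6000
κ_2(A)·‖δb‖/‖b‖ = 0.0303
solve Ax = b  →  x = [0.7924 6.1181]
‖b‖ = 4.1231, ‖x‖ = 6.1692
re-solving with b+δb shifts x by Δx of norm 0.0298
realised ‖Δx‖/‖x‖ = 0.0048
realised/bound (from unrounded values) ≈ 0.1591


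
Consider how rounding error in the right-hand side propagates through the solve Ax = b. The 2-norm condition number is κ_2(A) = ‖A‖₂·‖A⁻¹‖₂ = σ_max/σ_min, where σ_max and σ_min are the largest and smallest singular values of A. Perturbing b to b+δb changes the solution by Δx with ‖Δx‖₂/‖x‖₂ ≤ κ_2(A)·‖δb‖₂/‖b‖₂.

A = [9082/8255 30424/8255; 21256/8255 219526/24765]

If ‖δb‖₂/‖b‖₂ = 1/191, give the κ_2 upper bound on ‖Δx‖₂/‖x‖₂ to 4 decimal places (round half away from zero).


1.9948

AᵀA = [632308/80645 6503168/241935; 6503168/241935 66890228/725805]; tr = 14516200/145161, det = 10000/145161
char-poly roots: 100 and 100/145161
so κ_2 = √(100 / (100/145161)) = 381.0000
perturbation bound = 381.0000·1/191 = 1.9948


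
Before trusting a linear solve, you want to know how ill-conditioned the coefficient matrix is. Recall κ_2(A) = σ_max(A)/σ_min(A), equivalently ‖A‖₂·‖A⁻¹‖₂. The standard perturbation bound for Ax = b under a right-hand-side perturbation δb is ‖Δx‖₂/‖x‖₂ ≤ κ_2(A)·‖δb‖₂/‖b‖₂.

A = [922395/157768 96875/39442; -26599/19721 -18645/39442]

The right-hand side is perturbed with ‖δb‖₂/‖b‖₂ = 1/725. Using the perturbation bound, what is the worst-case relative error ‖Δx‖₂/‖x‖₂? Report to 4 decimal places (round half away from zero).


0.1062

form AᵀA = [533071369/14807104 55517265/3701776; 55517265/3701776 2894825/462722] with trace 3702401/87616 and determinant 105625/350464
λ_max, λ_min = (3702401/87616 ± √13698518724801/7676563456)/2 = 169/4, 625/87616
so κ_2 = √((169/4) / (625/87616)) = 76.9600
bound on ‖Δx‖/‖x‖: κ·ε = 76.9600·1/725 = 0.1062


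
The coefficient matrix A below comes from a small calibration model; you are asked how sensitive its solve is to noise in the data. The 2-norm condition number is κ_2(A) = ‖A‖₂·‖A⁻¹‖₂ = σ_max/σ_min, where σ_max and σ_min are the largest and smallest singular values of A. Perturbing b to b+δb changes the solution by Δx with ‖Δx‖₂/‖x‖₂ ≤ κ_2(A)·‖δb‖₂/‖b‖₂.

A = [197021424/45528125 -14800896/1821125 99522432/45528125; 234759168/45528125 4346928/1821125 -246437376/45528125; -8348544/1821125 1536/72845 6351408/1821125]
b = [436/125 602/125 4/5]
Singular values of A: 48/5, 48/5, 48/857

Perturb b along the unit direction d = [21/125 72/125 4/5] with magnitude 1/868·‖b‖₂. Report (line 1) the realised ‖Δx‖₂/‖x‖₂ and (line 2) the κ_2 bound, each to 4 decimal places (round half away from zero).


largest singular value 48/5, smallest 48/857
condition number: (48/5) ÷ (48/857) = 171.4000
worst-case relative error ≤ 171.4000 × 1/868 = 0.1975
solve Ax = b  →  x = [38.2010 33.4240 50.2402]
‖b‖₂ = 6.0000 and ‖x‖₂ = 71.4182
Δx = A⁻¹·δb where δb = 1/868·6.0000·d; ‖Δx‖ = 0.1234
relative error = 0.0017
tightness: 0.0017 against a bound of 0.1975 (unrounded ratio ≈ 0.0088)

0.0017
0.1975


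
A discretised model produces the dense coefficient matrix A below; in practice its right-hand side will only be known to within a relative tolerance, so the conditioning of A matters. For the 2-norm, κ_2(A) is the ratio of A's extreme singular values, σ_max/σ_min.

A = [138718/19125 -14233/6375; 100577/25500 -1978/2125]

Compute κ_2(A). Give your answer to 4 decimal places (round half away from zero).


form AᵀA = [276072341/4050000 -3352237/168750; -3352237/168750 164561/28125] with trace 2398153/32400 and determinant 3418801/810000
λ_max, λ_min = (2398153/32400 ± √229336589881/41990400)/2 = 1849/25, 1849/32400
so κ_2 = √((1849/25) / (1849/32400)) = 36.0000

36.0000


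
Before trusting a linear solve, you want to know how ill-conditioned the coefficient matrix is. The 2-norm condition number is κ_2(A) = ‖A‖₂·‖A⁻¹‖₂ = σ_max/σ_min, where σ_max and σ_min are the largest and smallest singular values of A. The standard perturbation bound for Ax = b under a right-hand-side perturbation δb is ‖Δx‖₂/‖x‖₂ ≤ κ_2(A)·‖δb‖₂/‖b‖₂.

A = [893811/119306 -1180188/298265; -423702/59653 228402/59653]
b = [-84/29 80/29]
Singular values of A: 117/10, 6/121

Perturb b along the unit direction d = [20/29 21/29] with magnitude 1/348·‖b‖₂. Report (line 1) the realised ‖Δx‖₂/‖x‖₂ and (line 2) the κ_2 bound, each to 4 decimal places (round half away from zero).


0.6780
0.6780

largest singular value 117/10, smallest 6/121
κ_2(A) = (117/10) / (6/121) = 235.9500
worst-case relative error ≤ 235.9500 × 1/348 = 0.6780
solve Ax = b  →  x = [-0.3017 0.1609]
‖b‖₂ = 4.0000 and ‖x‖₂ = 0.3419
δb = ε·‖b‖·d = [0.0079 0.0083]; solving A·Δx = δb gives ‖Δx‖ = 0.2318
dividing the unrounded norms, ‖Δx‖/‖x‖ = 0.6780
tightness: 0.6780 against a bound of 0.6780; the bound is attained (ratio 1)


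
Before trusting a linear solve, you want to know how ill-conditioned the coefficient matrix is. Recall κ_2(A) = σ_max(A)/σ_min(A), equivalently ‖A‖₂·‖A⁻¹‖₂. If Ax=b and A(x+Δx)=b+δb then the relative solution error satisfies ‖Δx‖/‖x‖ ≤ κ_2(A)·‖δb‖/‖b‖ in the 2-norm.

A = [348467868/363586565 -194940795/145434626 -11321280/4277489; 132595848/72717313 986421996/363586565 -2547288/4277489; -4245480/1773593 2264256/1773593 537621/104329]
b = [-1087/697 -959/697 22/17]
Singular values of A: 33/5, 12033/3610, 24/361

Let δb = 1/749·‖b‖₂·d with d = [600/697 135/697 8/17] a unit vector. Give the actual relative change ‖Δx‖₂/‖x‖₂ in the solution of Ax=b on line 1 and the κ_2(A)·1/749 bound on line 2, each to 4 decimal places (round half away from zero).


σ_max = 33/5, σ_min = 24/361
condition number: (33/5) ÷ (24/361) = 99.2750
κ_2(A)·‖δb‖/‖b‖ = 0.1325
solve Ax = b  →  x = [-11.9776 6.0481 -6.8111]
‖b‖ = 2.4495, ‖x‖ = 15.0477
Δx = A⁻¹·δb where δb = 1/749·2.4495·d; ‖Δx‖ = 0.0492
dividing the unrounded norms, ‖Δx‖/‖x‖ = 0.0033
realised/bound (from unrounded values) ≈ 0.0247

0.0033
0.1325


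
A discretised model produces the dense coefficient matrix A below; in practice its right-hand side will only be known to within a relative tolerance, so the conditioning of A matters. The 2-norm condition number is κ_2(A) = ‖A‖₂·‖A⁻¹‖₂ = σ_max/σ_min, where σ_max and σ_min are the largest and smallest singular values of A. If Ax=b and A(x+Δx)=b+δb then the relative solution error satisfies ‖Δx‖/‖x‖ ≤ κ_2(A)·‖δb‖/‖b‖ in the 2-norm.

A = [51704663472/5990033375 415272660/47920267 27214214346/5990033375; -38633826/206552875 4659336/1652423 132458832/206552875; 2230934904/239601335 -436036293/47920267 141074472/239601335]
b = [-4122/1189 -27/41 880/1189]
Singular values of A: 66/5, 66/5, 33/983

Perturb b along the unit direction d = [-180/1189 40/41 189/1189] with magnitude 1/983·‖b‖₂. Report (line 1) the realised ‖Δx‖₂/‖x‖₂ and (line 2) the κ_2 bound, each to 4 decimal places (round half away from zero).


largest singular value 66/5, smallest 33/983
κ_2(A) = (66/5) / (33/983) = 393.2000
perturbation bound = 393.2000·1/983 = 0.4000
solve Ax = b  →  x = [-0.1315 -0.2217 -0.0903]
‖b‖₂ = 3.6056 and ‖x‖₂ = 0.2731
δb = ε·‖b‖·d = [-0.0006 0.0036 0.0006]; solving A·Δx = δb gives ‖Δx‖ = 0.1093
realised ‖Δx‖/‖x‖ = 0.4000
tightness: 0.4000 against a bound of 0.4000; the bound is attained (ratio 1)

0.4000
0.4000


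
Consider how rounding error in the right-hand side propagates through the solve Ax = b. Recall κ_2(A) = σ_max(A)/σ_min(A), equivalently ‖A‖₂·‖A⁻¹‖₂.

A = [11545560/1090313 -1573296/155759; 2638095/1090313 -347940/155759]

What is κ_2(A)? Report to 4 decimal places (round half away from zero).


286.5625

M = AᵀA = [83438132625/707187649 -11351863260/101026807; -11351863260/101026807 1544510736/14432401]. tr(M)=189202329/840889, det(M)=518400/840889
solving λ² − 189202329/840889·λ + 518400/840889 = 0 gives λ = 225, 2304/840889
σ_max=√225=15, σ_min=√(2304/840889)=(48/917) → κ = 286.5625


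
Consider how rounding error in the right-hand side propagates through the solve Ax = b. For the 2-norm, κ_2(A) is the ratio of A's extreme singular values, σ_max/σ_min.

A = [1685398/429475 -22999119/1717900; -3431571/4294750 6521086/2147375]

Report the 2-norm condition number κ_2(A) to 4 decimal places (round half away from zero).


AᵀA = [175985913961/10972562500 -301553202951/5486281250; -301553202951/5486281250 8271493082281/43890250000]; tr = 14360698781/70224400, det = 418161601/280897600
solving λ² − 14360698781/70224400·λ + 418161601/280897600 = 0 gives λ = 20449/100, 20449/2808976
so κ_2 = √((20449/100) / (20449/2808976)) = 167.6000

167.6000


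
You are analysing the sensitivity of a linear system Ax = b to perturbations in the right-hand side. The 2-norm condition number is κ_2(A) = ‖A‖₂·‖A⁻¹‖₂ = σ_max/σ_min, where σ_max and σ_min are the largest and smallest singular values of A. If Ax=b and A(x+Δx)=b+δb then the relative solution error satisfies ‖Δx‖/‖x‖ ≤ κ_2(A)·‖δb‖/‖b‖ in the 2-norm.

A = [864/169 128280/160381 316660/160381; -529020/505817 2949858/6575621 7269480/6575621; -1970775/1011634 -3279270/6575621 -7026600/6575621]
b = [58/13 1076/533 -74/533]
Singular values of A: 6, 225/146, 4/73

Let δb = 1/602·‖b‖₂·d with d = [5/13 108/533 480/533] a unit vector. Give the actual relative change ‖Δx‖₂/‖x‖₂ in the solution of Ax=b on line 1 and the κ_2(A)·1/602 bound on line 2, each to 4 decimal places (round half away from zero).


0.0041
0.1819

σ_max = 6, σ_min = 4/73
κ_2(A) = 6 / (4/73) = 109.5000
bound on ‖Δx‖/‖x‖: κ·ε = 109.5000·1/602 = 0.1819
solve Ax = b  →  x = [0.1162 -33.1329 15.3809]
‖b‖₂ = 4.8990 and ‖x‖₂ = 36.5291
re-solving with b+δb shifts x by Δx of norm 0.1485
realised ‖Δx‖/‖x‖ = 0.0041
tightness: 0.0041 against a bound of 0.1819 (unrounded ratio ≈ 0.0224)


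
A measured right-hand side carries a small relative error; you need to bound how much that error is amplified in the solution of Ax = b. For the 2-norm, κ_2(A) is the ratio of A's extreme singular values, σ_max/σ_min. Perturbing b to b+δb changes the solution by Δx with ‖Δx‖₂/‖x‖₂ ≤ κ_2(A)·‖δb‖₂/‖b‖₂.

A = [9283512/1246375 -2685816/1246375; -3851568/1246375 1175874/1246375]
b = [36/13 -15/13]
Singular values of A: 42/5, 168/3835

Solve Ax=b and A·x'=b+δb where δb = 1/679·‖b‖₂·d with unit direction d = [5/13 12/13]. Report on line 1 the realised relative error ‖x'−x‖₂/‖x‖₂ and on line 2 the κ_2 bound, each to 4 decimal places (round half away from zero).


σ_max = 42/5, σ_min = 168/3835
κ = σ_max/σ_min = (42/5)/(168/3835) = 191.7500
perturbation bound = 191.7500·1/679 = 0.2824
solve Ax = b  →  x = [0.3429 -0.1000]
‖b‖₂ = 3.0000 and ‖x‖₂ = 0.3571
re-solving with b+δb shifts x by Δx of norm 0.1009
relative error = 0.2824
so the bound is sharp here: realised error equals the bound

0.2824
0.2824


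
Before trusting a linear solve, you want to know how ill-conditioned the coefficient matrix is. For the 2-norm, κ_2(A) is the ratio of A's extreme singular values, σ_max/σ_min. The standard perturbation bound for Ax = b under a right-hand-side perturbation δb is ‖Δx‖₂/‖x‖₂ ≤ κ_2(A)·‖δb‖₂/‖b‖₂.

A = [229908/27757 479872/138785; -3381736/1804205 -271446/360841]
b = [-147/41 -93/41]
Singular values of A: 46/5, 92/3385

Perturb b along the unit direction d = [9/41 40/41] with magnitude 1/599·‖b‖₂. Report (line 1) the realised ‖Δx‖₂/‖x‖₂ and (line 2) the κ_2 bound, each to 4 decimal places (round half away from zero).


0.0024
0.5651

largest singular value 46/5, smallest 92/3385
κ_2(A) = (46/5) / (92/3385) = 338.5000
perturbation bound = 338.5000·1/599 = 0.5651
solve Ax = b  →  x = [42.1530 -102.0151]
2-norm of b is 4.2426; of x, 110.3809
re-solving with b+δb shifts x by Δx of norm 0.2606
dividing the unrounded norms, ‖Δx‖/‖x‖ = 0.0024
realised/bound (from unrounded values) ≈ 0.0042


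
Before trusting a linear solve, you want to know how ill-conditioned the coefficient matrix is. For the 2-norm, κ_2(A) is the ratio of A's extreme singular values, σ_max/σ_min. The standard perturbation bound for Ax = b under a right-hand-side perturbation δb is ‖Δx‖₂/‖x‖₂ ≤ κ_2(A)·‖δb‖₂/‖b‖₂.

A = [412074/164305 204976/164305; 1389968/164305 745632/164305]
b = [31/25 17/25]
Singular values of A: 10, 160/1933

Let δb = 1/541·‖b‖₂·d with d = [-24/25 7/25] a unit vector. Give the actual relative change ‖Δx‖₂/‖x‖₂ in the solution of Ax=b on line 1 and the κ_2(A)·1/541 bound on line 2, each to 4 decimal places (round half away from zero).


0.0026
0.2233

σ_max = 10, σ_min = 160/1933
κ = σ_max/σ_min = 10/(160/1933) = 120.8125
worst-case relative error ≤ 120.8125 × 1/541 = 0.2233
solve Ax = b  →  x = [5.7735 -10.6129]
‖b‖ = 1.4142, ‖x‖ = 12.0817
Δx = A⁻¹·δb where δb = 1/541·1.4142·d; ‖Δx‖ = 0.0316
dividing the unrounded norms, ‖Δx‖/‖x‖ = 0.0026
tightness: 0.0026 against a bound of 0.2233 (unrounded ratio ≈ 0.0117)


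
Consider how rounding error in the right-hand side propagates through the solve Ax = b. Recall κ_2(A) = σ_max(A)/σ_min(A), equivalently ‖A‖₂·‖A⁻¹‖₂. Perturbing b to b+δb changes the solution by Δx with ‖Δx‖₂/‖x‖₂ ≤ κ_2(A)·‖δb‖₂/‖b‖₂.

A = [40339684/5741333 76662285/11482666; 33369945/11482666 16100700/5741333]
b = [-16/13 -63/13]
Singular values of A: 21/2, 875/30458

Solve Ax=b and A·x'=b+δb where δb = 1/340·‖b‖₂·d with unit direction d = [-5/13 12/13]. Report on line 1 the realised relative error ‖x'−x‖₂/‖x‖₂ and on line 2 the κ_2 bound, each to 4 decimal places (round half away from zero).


from the listed singular values, σ₁ = 21/2, σ_n = 875/30458
condition number: (21/2) ÷ (875/30458) = 365.4960
perturbation bound = 365.4960·1/340 = 1.0750
solve Ax = b  →  x = [95.8183 -101.0235]
‖b‖ = 5.0000, ‖x‖ = 139.2369
Δx = A⁻¹·δb where δb = 1/340·5.0000·d; ‖Δx‖ = 0.5119
relative error = 0.0037
tightness: 0.0037 against a bound of 1.0750 (unrounded ratio ≈ 0.0034)

0.0037
1.0750


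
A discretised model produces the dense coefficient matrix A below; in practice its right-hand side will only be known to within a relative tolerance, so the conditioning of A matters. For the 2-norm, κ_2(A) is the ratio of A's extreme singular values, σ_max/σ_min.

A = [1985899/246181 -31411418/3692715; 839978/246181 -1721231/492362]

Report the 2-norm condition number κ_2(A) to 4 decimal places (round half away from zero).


form AᵀA = [27510993365/358609969 -433274407643/5379149535; -433274407643/5379149535 27297644130409/322748972100] with trace 61899569749/383768100 and determinant 260144641/383768100
char-poly roots: 16129/100 and 16129/3837681
so κ_2 = √((16129/100) / (16129/3837681)) = 195.9000

195.9000


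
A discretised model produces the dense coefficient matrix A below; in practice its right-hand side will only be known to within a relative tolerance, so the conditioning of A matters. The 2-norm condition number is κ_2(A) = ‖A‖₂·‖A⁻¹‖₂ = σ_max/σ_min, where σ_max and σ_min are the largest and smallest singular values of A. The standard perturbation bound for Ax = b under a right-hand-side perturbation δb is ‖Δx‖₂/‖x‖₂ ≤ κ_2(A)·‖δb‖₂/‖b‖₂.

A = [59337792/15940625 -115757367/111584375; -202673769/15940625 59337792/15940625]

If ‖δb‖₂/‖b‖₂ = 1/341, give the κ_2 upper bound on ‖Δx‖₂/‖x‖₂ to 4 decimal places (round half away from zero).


form AᵀA = [71356208320161/406565640625 -145683654731136/2845959484375; -145683654731136/2845959484375 297483955883361/19921716390625] with trace 6070301061714/31874746225 and determinant 566678025/1274989849
solving λ² − 6070301061714/31874746225·λ + 566678025/1274989849 = 0 gives λ = 4761/25, 2975625/1274989849
κ = σ_max/σ_min = (69/5)/(1725/35707) = 285.6560
perturbation bound = 285.6560·1/341 = 0.8377

0.8377


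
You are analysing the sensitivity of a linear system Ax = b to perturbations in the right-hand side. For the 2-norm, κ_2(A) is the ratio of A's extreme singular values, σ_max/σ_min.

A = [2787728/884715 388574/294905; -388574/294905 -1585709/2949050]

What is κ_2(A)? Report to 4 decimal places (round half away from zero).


M = AᵀA = [54025651972/4631483025 37517402561/7719138375; 37517402561/7719138375 104221588049/51460922500]. tr(M)=37518103489/2740522500, det(M)=29986576/17128265625
solving λ² − 37518103489/2740522500·λ + 29986576/17128265625 = 0 gives λ = 1369/100, 87616/685130625
κ_2(A) = √(λ_max/λ_min) = √((1369/100) / (87616/685130625)) = 327.1875

327.1875


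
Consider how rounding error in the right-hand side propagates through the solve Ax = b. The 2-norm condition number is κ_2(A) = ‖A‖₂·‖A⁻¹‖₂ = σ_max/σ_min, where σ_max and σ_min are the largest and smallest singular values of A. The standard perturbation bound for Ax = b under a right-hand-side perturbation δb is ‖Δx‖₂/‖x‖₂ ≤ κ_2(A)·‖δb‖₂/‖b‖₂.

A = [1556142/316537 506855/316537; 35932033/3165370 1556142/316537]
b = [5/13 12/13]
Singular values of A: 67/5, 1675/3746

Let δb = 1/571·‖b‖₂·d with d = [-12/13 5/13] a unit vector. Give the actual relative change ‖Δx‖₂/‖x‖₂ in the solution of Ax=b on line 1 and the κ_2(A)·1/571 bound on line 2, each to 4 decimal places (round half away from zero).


σ_max = 67/5, σ_min = 1675/3746
condition number: (67/5) ÷ (1675/3746) = 29.9680
bound on ‖Δx‖/‖x‖: κ·ε = 29.9680·1/571 = 0.0525
solve Ax = b  →  x = [0.0689 0.0287]
2-norm of b is 1.0000; of x, 0.0746
Δx = A⁻¹·δb where δb = 1/571·1.0000·d; ‖Δx‖ = 0.0039
relative error = 0.0525
realised/bound = 1 exactly: the bound is attained for this b and d

0.0525
0.0525


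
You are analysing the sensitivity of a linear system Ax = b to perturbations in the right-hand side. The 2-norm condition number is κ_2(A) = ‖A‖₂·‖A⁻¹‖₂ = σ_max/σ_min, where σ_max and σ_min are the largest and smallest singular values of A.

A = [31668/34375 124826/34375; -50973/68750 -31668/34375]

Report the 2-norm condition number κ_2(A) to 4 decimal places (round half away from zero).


8.2500

form AᵀA = [10575513/7562500 7616154/1890625; 7616154/1890625 26535028/1890625] with trace 37349/2420 and determinant 257049/75625
λ_max, λ_min = (37349/2420 ± √32883107569/146410000)/2 = 1521/100, 676/3025
σ_max=√(1521/100)=(39/10), σ_min=√(676/3025)=(26/55) → κ = 8.2500


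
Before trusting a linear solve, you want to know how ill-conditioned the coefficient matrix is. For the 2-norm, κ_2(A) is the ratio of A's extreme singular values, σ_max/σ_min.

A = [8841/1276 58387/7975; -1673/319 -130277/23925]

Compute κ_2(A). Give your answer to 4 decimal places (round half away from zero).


237.6000

AᵀA = [122946145/1628176 484082417/6105660; 484082417/6105660 1906138906/22896225]; tr = 69157081/435600, det = 21609/48400
λ_max, λ_min = (69157081/435600 ± √4782362988746161/189747360000)/2 = 3969/25, 49/17424
κ_2(A) = √(λ_max/λ_min) = √((3969/25) / (49/17424)) = 237.6000


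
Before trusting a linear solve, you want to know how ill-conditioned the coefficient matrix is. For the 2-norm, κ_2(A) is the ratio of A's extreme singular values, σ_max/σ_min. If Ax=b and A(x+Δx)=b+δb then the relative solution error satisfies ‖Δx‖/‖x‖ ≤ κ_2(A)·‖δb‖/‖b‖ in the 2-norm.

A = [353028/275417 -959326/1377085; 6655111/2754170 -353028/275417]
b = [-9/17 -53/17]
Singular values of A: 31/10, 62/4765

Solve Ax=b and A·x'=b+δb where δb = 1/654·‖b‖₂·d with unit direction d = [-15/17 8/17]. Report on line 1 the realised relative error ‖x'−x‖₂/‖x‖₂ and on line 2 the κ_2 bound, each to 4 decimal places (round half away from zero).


largest singular value 31/10, smallest 62/4765
κ = σ_max/σ_min = (31/10)/(62/4765) = 238.2500
bound on ‖Δx‖/‖x‖: κ·ε = 238.2500·1/654 = 0.3643
solve Ax = b  →  x = [-37.0209 -67.3577]
‖b‖₂ = 3.1623 and ‖x‖₂ = 76.8609
with δb = [-0.0043 0.0023], A·Δx = δb → ‖Δx‖ = 0.3716
dividing the unrounded norms, ‖Δx‖/‖x‖ = 0.0048
tightness: 0.0048 against a bound of 0.3643 (unrounded ratio ≈ 0.0133)

0.0048
0.3643


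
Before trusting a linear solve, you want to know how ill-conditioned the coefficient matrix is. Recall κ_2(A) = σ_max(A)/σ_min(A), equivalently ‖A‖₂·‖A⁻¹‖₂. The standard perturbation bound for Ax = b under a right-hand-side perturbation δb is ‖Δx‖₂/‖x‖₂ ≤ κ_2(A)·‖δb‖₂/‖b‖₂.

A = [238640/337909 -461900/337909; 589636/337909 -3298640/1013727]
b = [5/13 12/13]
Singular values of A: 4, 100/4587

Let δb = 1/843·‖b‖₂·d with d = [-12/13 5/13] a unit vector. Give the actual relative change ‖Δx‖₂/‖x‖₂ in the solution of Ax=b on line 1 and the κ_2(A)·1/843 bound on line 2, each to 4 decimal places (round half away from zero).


σ_max = 4, σ_min = 100/4587
κ_2(A) = 4 / (100/4587) = 183.4800
perturbation bound = 183.4800·1/843 = 0.2177
solve Ax = b  →  x = [0.1176 -0.2206]
‖b‖ = 1.0000, ‖x‖ = 0.2500
with δb = [-0.0011 0.0005], A·Δx = δb → ‖Δx‖ = 0.0544
relative error = 0.2177
tightness: 0.2177 against a bound of 0.2177; the bound is attained (ratio 1)

0.2177
0.2177


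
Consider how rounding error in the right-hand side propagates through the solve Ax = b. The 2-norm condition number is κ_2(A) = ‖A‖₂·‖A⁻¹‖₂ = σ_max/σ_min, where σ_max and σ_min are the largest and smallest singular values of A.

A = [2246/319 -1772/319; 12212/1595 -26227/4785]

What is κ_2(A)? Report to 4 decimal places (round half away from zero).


M = AᵀA = [327284/3025 -735764/9075; -735764/9075 1657969/27225]. tr(M)=184141/1089, det(M)=16900/1089
eigenvalues of AᵀA: λ = (tr ± √(tr²−4·det))/2 = 169, 100/1089
σ_max=√169=13, σ_min=√(100/1089)=(10/33) → κ = 42.9000

42.9000


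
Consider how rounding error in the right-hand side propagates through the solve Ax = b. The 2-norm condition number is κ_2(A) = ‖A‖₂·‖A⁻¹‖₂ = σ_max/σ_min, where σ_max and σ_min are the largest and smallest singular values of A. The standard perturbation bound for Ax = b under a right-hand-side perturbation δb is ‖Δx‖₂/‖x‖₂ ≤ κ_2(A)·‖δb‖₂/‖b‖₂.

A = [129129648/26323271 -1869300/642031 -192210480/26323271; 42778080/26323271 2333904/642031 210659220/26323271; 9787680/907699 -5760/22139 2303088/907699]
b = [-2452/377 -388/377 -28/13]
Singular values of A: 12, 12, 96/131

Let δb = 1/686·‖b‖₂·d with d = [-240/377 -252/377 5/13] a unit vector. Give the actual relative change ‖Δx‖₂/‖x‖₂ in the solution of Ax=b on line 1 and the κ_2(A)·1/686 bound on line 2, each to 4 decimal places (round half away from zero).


0.0025
0.0239

from the listed singular values, σ₁ = 12, σ_n = 96/131
κ_2(A) = 12 / (96/131) = 16.3750
bound on ‖Δx‖/‖x‖: κ·ε = 16.3750·1/686 = 0.0239
solve Ax = b  →  x = [-0.8536 -4.9103 2.2752]
‖b‖ = 6.9282, ‖x‖ = 5.4787
with δb = [-0.0064 -0.0068 0.0039], A·Δx = δb → ‖Δx‖ = 0.0138
relative error = 0.0025
so the bound overstates the realised error by a factor of ≈ 9.4893 (computed from the unrounded values)


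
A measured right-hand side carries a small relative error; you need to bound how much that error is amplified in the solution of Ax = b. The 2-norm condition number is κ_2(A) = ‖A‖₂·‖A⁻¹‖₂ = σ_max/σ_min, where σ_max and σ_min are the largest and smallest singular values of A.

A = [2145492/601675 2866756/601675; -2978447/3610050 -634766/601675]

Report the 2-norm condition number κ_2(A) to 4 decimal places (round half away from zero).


AᵀA = [103857251473/7752802500 11539033097/646066875; 11539033097/646066875 5128624532/215355625]; tr = 2307901877/62022420, det = 55383364/1938200625
λ_max, λ_min = (2307901877/62022420 ± √133149284813661411409/96169514566410000)/2 = 3721/100, 59536/77528025
so κ_2 = √((3721/100) / (59536/77528025)) = 220.1250

220.1250


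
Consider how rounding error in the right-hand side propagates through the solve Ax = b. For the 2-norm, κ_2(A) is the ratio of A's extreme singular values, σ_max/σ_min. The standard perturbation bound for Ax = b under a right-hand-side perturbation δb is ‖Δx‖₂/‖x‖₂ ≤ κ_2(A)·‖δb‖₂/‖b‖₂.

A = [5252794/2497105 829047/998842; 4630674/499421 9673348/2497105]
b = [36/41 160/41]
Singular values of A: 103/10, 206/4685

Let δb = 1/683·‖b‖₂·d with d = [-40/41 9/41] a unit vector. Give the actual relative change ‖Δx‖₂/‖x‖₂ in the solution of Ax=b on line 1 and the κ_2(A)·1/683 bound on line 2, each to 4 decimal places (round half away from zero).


largest singular value 103/10, smallest 206/4685
κ_2(A) = (103/10) / (206/4685) = 234.2500
κ_2(A)·‖δb‖/‖b‖ = 0.3430
solve Ax = b  →  x = [0.3585 0.1494]
‖b‖ = 4.0000, ‖x‖ = 0.3883
with δb = [-0.0057 0.0013], A·Δx = δb → ‖Δx‖ = 0.1332
dividing the unrounded norms, ‖Δx‖/‖x‖ = 0.3430
so the bound is sharp here: realised error equals the bound

0.3430
0.3430


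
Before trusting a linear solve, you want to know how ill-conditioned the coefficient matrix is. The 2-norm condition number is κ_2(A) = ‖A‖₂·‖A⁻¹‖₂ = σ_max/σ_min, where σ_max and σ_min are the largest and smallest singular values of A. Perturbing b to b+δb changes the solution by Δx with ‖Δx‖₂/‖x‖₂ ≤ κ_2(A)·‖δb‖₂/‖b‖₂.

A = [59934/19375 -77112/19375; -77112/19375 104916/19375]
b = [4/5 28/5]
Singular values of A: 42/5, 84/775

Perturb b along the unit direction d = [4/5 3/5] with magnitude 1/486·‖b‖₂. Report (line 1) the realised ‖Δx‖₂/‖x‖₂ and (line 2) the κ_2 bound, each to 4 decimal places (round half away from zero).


σ_max = 42/5, σ_min = 84/775
κ_2(A) = (42/5) / (84/775) = 77.5000
κ_2(A)·‖δb‖/‖b‖ = 0.1595
solve Ax = b  →  x = [29.2381 22.5238]
‖b‖ = 5.6569, ‖x‖ = 36.9078
with δb = [0.0093 0.0070], A·Δx = δb → ‖Δx‖ = 0.1074
relative error = 0.0029
realised/bound (from unrounded values) ≈ 0.0182

0.0029
0.1595
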